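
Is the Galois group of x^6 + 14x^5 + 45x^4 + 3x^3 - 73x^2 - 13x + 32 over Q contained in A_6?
The polynomial is irreducible of degree 6 over Q. Its discriminant is 3646117689361 = 1909481^2, a perfect square. A Galois group lies in the alternating group exactly when the discriminant is a square in Q, so the Galois group (PSL(2,5)) is contained in A_6.

Yes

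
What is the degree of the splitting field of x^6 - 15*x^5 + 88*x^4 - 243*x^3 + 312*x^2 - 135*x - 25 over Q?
24

The degree of the splitting field over Q equals the order of the Galois group, so first determine the group. The polynomial f is an irreducible sextic over Q, so G = Gal(f/Q) is one of the 16 transitive subgroups 6T1, ..., 6T16 of S_6. The discriminant of f is 54786284800, which is not a perfect square, so G is not contained in A_6. The transitive groups of degree 6 not contained in A_6 are: C_6 (6T1, order 6), S_3 (6T2, order 6), D_6 (6T3, order 12), C_3 x S_3 (6T5, order 18), A_4 x C_2 (6T6, order 24), S_4 (6T8, order 24), S_3 x S_3 (6T9, order 36), S_4 x C_2 (6T11, order 48), (S_3 x S_3) : C_2 (6T13, order 72), PGL(2,5) (6T14, order 120), S_6 (6T16, order 720). By Dedekind's theorem, for a prime p not dividing disc(f) the degrees of the irreducible factors of f mod p form the cycle type of an element of G. Factoring f modulo the 22 such primes p <= 101 (skipping 2, 5, 13, 37, which divide the discriminant), each new pattern first appears at: mod 3: f = (x^3 + x^2 + x + 2)(x^3 + 2x^2 + x + 1), pattern 3+3; mod 17: f = (x + 2)(x + 16)(x^4 + x^3 + 4x^2 + 10x + 4), pattern 4+1+1; mod 31: f = (x^2 + 3x + 28)(x^2 + 19x + 24)(x^2 + 25x + 18), pattern 2+2+2; mod 67: f = (x + 14)(x + 23)(x^2 + 31x + 22)(x^2 + 51x + 20), pattern 2+2+1+1. No other pattern occurs in this range, so the set of observed cycle types is {3+3, 4+1+1, 2+2+2, 2+2+1+1}. The candidates containing elements of all these cycle types are S_4 (6T8) of order 24, S_4 x C_2 (6T11) of order 48, PGL(2,5) (6T14) of order 120, S_6 (6T16) of order 720; the others are excluded. The observed types are precisely the cycle types that occur in S_4 (6T8) (apart from the identity). Each of the other remaining candidates has further cycle types, and by the Chebotarev density theorem the matching factorization patterns would occur for a proportion of primes equal to their share of the group: S_4 x C_2 (6T11) additionally contains elements of type 6, 4+2, 2+1+1+1+1 (17 of its 48 elements, about 35% of primes); PGL(2,5) (6T14) additionally contains elements of type 6, 5+1 (44 of its 120 elements, about 37% of primes); S_6 (6T16) additionally contains elements of type 6, 5+1, 4+2, 3+2+1, 3+1+1+1, 2+1+1+1+1 (529 of its 720 elements, about 73% of primes). None of the 22 primes tested shows any such pattern (for each of these groups the chance of that is below 10^-4), which rules them out. Hence G = S_4 (6T8), of order 24. The Galois group S_4 (6T8) has order 24, so the splitting field has degree 24 over Q.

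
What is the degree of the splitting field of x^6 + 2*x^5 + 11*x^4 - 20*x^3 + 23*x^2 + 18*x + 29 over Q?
The degree of the splitting field over Q equals the order of the Galois group, so first determine the group. The polynomial f is an irreducible sextic over Q, so G = Gal(f/Q) is one of the 16 transitive subgroups 6T1, ..., 6T16 of S_6. The discriminant of f is -1154968245501952, which is not a perfect square, so G is not contained in A_6. The transitive groups of degree 6 not contained in A_6 are: C_6 (6T1, order 6), S_3 (6T2, order 6), D_6 (6T3, order 12), C_3 x S_3 (6T5, order 18), A_4 x C_2 (6T6, order 24), S_4 (6T8, order 24), S_3 x S_3 (6T9, order 36), S_4 x C_2 (6T11, order 48), (S_3 x S_3) : C_2 (6T13, order 72), PGL(2,5) (6T14, order 120), S_6 (6T16, order 720). By Dedekind's theorem, for a prime p not dividing disc(f) the degrees of the irreducible factors of f mod p form the cycle type of an element of G. Factoring f modulo the 37 such primes p <= 167 (skipping 2, 7, which divide the discriminant), each new pattern first appears at: mod 3: f = (x^6 + 2x^5 + 2x^4 + x^3 + 2x^2 + 2), pattern 6; mod 11: f = (x^3 + 5x^2 + 2x + 6)(x^3 + 8x^2 + 2x + 3), pattern 3+3; mod 13: f = (x^2 + 6x + 2)(x^2 + 10x + 5)(x^2 + 12x + 12), pattern 2+2+2; mod 29: f = (x)(x + 3)(x + 12)(x + 23)(x + 25)(x + 26), pattern 1+1+1+1+1+1. No other pattern occurs in this range, so the set of observed cycle types is {6, 3+3, 2+2+2, 1+1+1+1+1+1}. The candidates containing elements of all these cycle types are C_6 (6T1) of order 6, D_6 (6T3) of order 12, C_3 x S_3 (6T5) of order 18, A_4 x C_2 (6T6) of order 24, S_3 x S_3 (6T9) of order 36, S_4 x C_2 (6T11) of order 48, (S_3 x S_3) : C_2 (6T13) of order 72, PGL(2,5) (6T14) of order 120, S_6 (6T16) of order 720; the others are excluded. The observed types are precisely the cycle types that occur in C_6 (6T1). Each of the other remaining candidates has further cycle types, and by the Chebotarev density theorem the matching factorization patterns would occur for a proportion of primes equal to their share of the group: D_6 (6T3) additionally contains elements of type 2+2+1+1 (3 of its 12 elements, about 25% of primes); C_3 x S_3 (6T5) additionally contains elements of type 3+1+1+1 (4 of its 18 elements, about 22% of primes); A_4 x C_2 (6T6) additionally contains elements of type 2+2+1+1, 2+1+1+1+1 (6 of its 24 elements, about 25% of primes); S_3 x S_3 (6T9) additionally contains elements of type 3+1+1+1, 2+2+1+1 (13 of its 36 elements, about 36% of primes); S_4 x C_2 (6T11) additionally contains elements of type 4+2, 4+1+1, 2+2+1+1, 2+1+1+1+1 (24 of its 48 elements, about 50% of primes); (S_3 x S_3) : C_2 (6T13) additionally contains elements of type 4+2, 3+2+1, 3+1+1+1, 2+2+1+1, 2+1+1+1+1 (49 of its 72 elements, about 68% of primes); PGL(2,5) (6T14) additionally contains elements of type 5+1, 4+1+1, 2+2+1+1 (69 of its 120 elements, about 58% of primes); S_6 (6T16) additionally contains elements of type 5+1, 4+2, 4+1+1, 3+2+1, 3+1+1+1, 2+2+1+1, 2+1+1+1+1 (544 of its 720 elements, about 76% of primes). None of the 37 primes tested shows any such pattern (for each of these groups the chance of that is below 10^-4), which rules them out. Hence G = C_6 (6T1), of order 6. The Galois group C_6 (6T1) has order 6, so the splitting field has degree 6 over Q.

6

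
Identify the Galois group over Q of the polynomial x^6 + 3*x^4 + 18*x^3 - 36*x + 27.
The polynomial f is an irreducible sextic over Q, so G = Gal(f/Q) is one of the 16 transitive subgroups 6T1, ..., 6T16 of S_6. The discriminant of f is -28010528989632, which is not a perfect square, so G is not contained in A_6. The transitive groups of degree 6 not contained in A_6 are: C_6 (6T1, order 6), S_3 (6T2, order 6), D_6 (6T3, order 12), C_3 x S_3 (6T5, order 18), A_4 x C_2 (6T6, order 24), S_4 (6T8, order 24), S_3 x S_3 (6T9, order 36), S_4 x C_2 (6T11, order 48), (S_3 x S_3) : C_2 (6T13, order 72), PGL(2,5) (6T14, order 120), S_6 (6T16, order 720). By Dedekind's theorem, for a prime p not dividing disc(f) the degrees of the irreducible factors of f mod p form the cycle type of an element of G. Factoring f modulo the 21 such primes p <= 89 (skipping 2, 3, 7, which divide the discriminant), each new pattern first appears at: mod 5: f = (x^6 + 3x^4 + 3x^3 + 4x + 2), pattern 6; mod 11: f = (x + 4)(x^5 + 7x^4 + 8x^3 + 8x^2 + x + 4), pattern 5+1; mod 13: f = (x + 5)(x + 12)(x^4 + 9x^3 + 11x^2 + 6x + 5), pattern 4+1+1; mod 23: f = (x + 3)(x + 16)(x^2 + 5x + 13)(x^2 + 22x + 9), pattern 2+2+1+1; mod 43: f = (x^3 + 31)(x^3 + 3x + 30), pattern 3+3; mod 61: f = (x^2 + 28x + 6)(x^2 + 46x + 20)(x^2 + 48x + 17), pattern 2+2+2. No other pattern occurs in this range, so the set of observed cycle types is {6, 5+1, 4+1+1, 2+2+1+1, 3+3, 2+2+2}. The candidates containing elements of all these cycle types are PGL(2,5) (6T14) of order 120, S_6 (6T16) of order 720; the others are excluded. The observed types are precisely the cycle types that occur in PGL(2,5) (6T14) (apart from the identity). Each of the other remaining candidates has further cycle types, and by the Chebotarev density theorem the matching factorization patterns would occur for a proportion of primes equal to their share of the group: S_6 (6T16) additionally contains elements of type 4+2, 3+2+1, 3+1+1+1, 2+1+1+1+1 (265 of its 720 elements, about 37% of primes). None of the 21 primes tested shows any such pattern (for each of these groups the chance of that is below 10^-4), which rules them out. Hence G = PGL(2,5) (6T14), of order 120.

6T14: PGL(2,5)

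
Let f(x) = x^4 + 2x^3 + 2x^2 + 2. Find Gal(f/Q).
The polynomial is an irreducible quartic over Q and its discriminant is 3136 = 56^2, a perfect square, so the Galois group is contained in A_4. The resolvent cubic y^3 - 2*y^2 - 8*y + 8 is irreducible over Q. An irreducible resolvent with square discriminant gives A_4.

A_4 (order 12)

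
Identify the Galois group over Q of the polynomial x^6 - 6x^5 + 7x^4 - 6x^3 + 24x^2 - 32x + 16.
S_4 (also written S4+)

The polynomial f is an irreducible sextic over Q, so G = Gal(f/Q) is one of the 16 transitive subgroups 6T1, ..., 6T16 of S_6. The discriminant of f is 454513278976 = 674176^2, a perfect square, so G is contained in A_6. The transitive groups of degree 6 contained in A_6 are: A_4 (6T4, order 12), S_4 (6T7, order 24), (C_3 x C_3) : C_4 (6T10, order 36), PSL(2,5) (6T12, order 60), A_6 (6T15, order 360). By Dedekind's theorem, for a prime p not dividing disc(f) the degrees of the irreducible factors of f mod p form the cycle type of an element of G. Factoring f modulo the 79 such primes p <= 421 (skipping 2, 23, 229, which divide the discriminant), each new pattern first appears at: mod 3: f = (x^3 + x^2 + 2)(x^3 + 2x^2 + 2x + 2), pattern 3+3; mod 7: f = (x^2 + 6x + 6)(x^4 + 2x^3 + 3x^2 + 6x + 5), pattern 4+2; mod 29: f = (x + 8)(x + 16)(x^2 + 2x + 13)(x^2 + 26x + 12), pattern 2+2+1+1; mod 193: f = (x + 44)(x + 63)(x + 95)(x + 108)(x + 128)(x + 135), pattern 1+1+1+1+1+1. No other pattern occurs in this range, so the set of observed cycle types is {3+3, 4+2, 2+2+1+1, 1+1+1+1+1+1}. The candidates containing elements of all these cycle types are S_4 (6T7) of order 24, (C_3 x C_3) : C_4 (6T10) of order 36, A_6 (6T15) of order 360; the others are excluded. The observed types are precisely the cycle types that occur in S_4 (6T7). Each of the other remaining candidates has further cycle types, and by the Chebotarev density theorem the matching factorization patterns would occur for a proportion of primes equal to their share of the group: (C_3 x C_3) : C_4 (6T10) additionally contains elements of type 3+1+1+1 (4 of its 36 elements, about 11% of primes); A_6 (6T15) additionally contains elements of type 5+1, 3+1+1+1 (184 of its 360 elements, about 51% of primes). None of the 79 primes tested shows any such pattern (for each of these groups the chance of that is below 10^-4), which rules them out. Hence G = S_4 (6T7), of order 24.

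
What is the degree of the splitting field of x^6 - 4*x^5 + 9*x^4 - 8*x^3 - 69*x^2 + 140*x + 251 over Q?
The degree of the splitting field over Q equals the order of the Galois group, so first determine the group. The polynomial f is an irreducible sextic over Q, so G = Gal(f/Q) is one of the 16 transitive subgroups 6T1, ..., 6T16 of S_6. The discriminant of f is 564385546240000 = 23756800^2, a perfect square, so G is contained in A_6. The transitive groups of degree 6 contained in A_6 are: A_4 (6T4, order 12), S_4 (6T7, order 24), (C_3 x C_3) : C_4 (6T10, order 36), PSL(2,5) (6T12, order 60), A_6 (6T15, order 360). By Dedekind's theorem, for a prime p not dividing disc(f) the degrees of the irreducible factors of f mod p form the cycle type of an element of G. Factoring f modulo the 19 such primes p <= 79 (skipping 2, 5, 29, which divide the discriminant), each new pattern first appears at: mod 3: f = (x^2 + x + 2)(x^4 + x^3 + 2x + 1), pattern 4+2; mod 11: f = (x^3 + 2x^2 + 2x + 9)(x^3 + 5x^2 + 8x + 1), pattern 3+3; mod 19: f = (x + 2)(x + 4)(x^2 + 3x + 11)(x^2 + 6x + 13), pattern 2+2+1+1; mod 61: f = (x + 8)(x + 22)(x + 55)(x^3 + 33x^2 + 14x + 51), pattern 3+1+1+1. No other pattern occurs in this range, so the set of observed cycle types is {4+2, 3+3, 2+2+1+1, 3+1+1+1}. The candidates containing elements of all these cycle types are (C_3 x C_3) : C_4 (6T10) of order 36, A_6 (6T15) of order 360; the others are excluded. The observed types are precisely the cycle types that occur in (C_3 x C_3) : C_4 (6T10) (apart from the identity). Each of the other remaining candidates has further cycle types, and by the Chebotarev density theorem the matching factorization patterns would occur for a proportion of primes equal to their share of the group: A_6 (6T15) additionally contains elements of type 5+1 (144 of its 360 elements, about 40% of primes). None of the 19 primes tested shows any such pattern (for each of these groups the chance of that is below 10^-4), which rules them out. Hence G = (C_3 x C_3) : C_4 (6T10), of order 36. The Galois group (C_3 x C_3) : C_4 (6T10) has order 36, so the splitting field has degree 36 over Q.

36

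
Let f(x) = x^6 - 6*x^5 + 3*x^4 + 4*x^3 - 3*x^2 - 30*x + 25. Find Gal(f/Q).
The polynomial f is an irreducible sextic over Q, so G = Gal(f/Q) is one of the 16 transitive subgroups 6T1, ..., 6T16 of S_6. The discriminant of f is 32289945753600, which is not a perfect square, so G is not contained in A_6. The transitive groups of degree 6 not contained in A_6 are: C_6 (6T1, order 6), S_3 (6T2, order 6), D_6 (6T3, order 12), C_3 x S_3 (6T5, order 18), A_4 x C_2 (6T6, order 24), S_4 (6T8, order 24), S_3 x S_3 (6T9, order 36), S_4 x C_2 (6T11, order 48), (S_3 x S_3) : C_2 (6T13, order 72), PGL(2,5) (6T14, order 120), S_6 (6T16, order 720). By Dedekind's theorem, for a prime p not dividing disc(f) the degrees of the irreducible factors of f mod p form the cycle type of an element of G. Factoring f modulo the 14 such primes p <= 59 (skipping 2, 3, 5, which divide the discriminant), each new pattern first appears at: mod 7: f = (x^6 + x^5 + 3x^4 + 4x^3 + 4x^2 + 5x + 4), pattern 6; mod 19: f = (x + 4)(x + 14)(x + 17)(x^3 + 16x^2 + 12x + 3), pattern 3+1+1+1; mod 23: f = (x + 2)(x + 15)(x^2 + 5x + 1)(x^2 + 18x + 20), pattern 2+2+1+1; mod 31: f = (x^2 + 4x + 29)(x^2 + 7x + 25)(x^2 + 14x + 15), pattern 2+2+2; mod 43: f = (x^3 + 40x^2 + 18x + 7)(x^3 + 40x^2 + 19x + 22), pattern 3+3. No other pattern occurs in this range, so the set of observed cycle types is {6, 3+1+1+1, 2+2+1+1, 2+2+2, 3+3}. The candidates containing elements of all these cycle types are S_3 x S_3 (6T9) of order 36, (S_3 x S_3) : C_2 (6T13) of order 72, S_6 (6T16) of order 720; the others are excluded. The observed types are precisely the cycle types that occur in S_3 x S_3 (6T9) (apart from the identity). Each of the other remaining candidates has further cycle types, and by the Chebotarev density theorem the matching factorization patterns would occur for a proportion of primes equal to their share of the group: (S_3 x S_3) : C_2 (6T13) additionally contains elements of type 4+2, 3+2+1, 2+1+1+1+1 (36 of its 72 elements, about 50% of primes); S_6 (6T16) additionally contains elements of type 5+1, 4+2, 4+1+1, 3+2+1, 2+1+1+1+1 (459 of its 720 elements, about 64% of primes). None of the 14 primes tested shows any such pattern (for each of these groups the chance of that is below 10^-4), which rules them out. Hence G = S_3 x S_3 (6T9), of order 36.

S_3 x S_3, the direct product S_3 x S_3 in its degree-6 action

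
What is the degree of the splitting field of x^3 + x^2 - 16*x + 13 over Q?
3

The degree of the splitting field over Q equals the order of the Galois group, so first determine the group. The polynomial is an irreducible cubic over Q and its discriminant is 8281 = 91^2, a perfect square. For an irreducible cubic, a square discriminant forces the Galois group to be A_3, the cyclic group of order 3. The Galois group C_3 (3T1) has order 3, so the splitting field has degree 3 over Q.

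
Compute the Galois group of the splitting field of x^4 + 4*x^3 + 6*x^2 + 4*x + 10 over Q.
V_4 (also written V4)

The polynomial is an irreducible quartic over Q and its discriminant is 186624 = 432^2, a perfect square, so the Galois group is contained in A_4. The resolvent cubic y^3 - 6*y^2 - 24*y + 64 splits completely over Q, which gives the Klein four-group V_4.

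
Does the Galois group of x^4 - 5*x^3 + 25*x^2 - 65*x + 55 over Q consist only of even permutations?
The polynomial is irreducible of degree 4 over Q. Its discriminant is 465125, which is not a perfect square. A Galois group lies in the alternating group exactly when the discriminant is a square in Q, so the Galois group (C_4) is not contained in A_4.

No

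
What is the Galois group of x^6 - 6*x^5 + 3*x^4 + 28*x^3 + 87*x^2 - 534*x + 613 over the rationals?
C_6 (order 6)

The polynomial f is an irreducible sextic over Q, so G = Gal(f/Q) is one of the 16 transitive subgroups 6T1, ..., 6T16 of S_6. The discriminant of f is -7629540176166912, which is not a perfect square, so G is not contained in A_6. The transitive groups of degree 6 not contained in A_6 are: C_6 (6T1, order 6), S_3 (6T2, order 6), D_6 (6T3, order 12), C_3 x S_3 (6T5, order 18), A_4 x C_2 (6T6, order 24), S_4 (6T8, order 24), S_3 x S_3 (6T9, order 36), S_4 x C_2 (6T11, order 48), (S_3 x S_3) : C_2 (6T13, order 72), PGL(2,5) (6T14, order 120), S_6 (6T16, order 720). By Dedekind's theorem, for a prime p not dividing disc(f) the degrees of the irreducible factors of f mod p form the cycle type of an element of G. Factoring f modulo the 37 such primes p <= 173 (skipping 2, 3, 19, which divide the discriminant), each new pattern first appears at: mod 5: f = (x^6 + 4x^5 + 3x^4 + 3x^3 + 2x^2 + x + 3), pattern 6; mod 7: f = (x^3 + 4x^2 + 2x + 5)(x^3 + 4x^2 + 6x + 5), pattern 3+3; mod 17: f = (x^2 + 6)(x^2 + x + 1)(x^2 + 10x + 3), pattern 2+2+2; mod 37: f = (x + 2)(x + 4)(x + 9)(x + 23)(x + 32)(x + 35), pattern 1+1+1+1+1+1. No other pattern occurs in this range, so the set of observed cycle types is {6, 3+3, 2+2+2, 1+1+1+1+1+1}. The candidates containing elements of all these cycle types are C_6 (6T1) of order 6, D_6 (6T3) of order 12, C_3 x S_3 (6T5) of order 18, A_4 x C_2 (6T6) of order 24, S_3 x S_3 (6T9) of order 36, S_4 x C_2 (6T11) of order 48, (S_3 x S_3) : C_2 (6T13) of order 72, PGL(2,5) (6T14) of order 120, S_6 (6T16) of order 720; the others are excluded. The observed types are precisely the cycle types that occur in C_6 (6T1). Each of the other remaining candidates has further cycle types, and by the Chebotarev density theorem the matching factorization patterns would occur for a proportion of primes equal to their share of the group: D_6 (6T3) additionally contains elements of type 2+2+1+1 (3 of its 12 elements, about 25% of primes); C_3 x S_3 (6T5) additionally contains elements of type 3+1+1+1 (4 of its 18 elements, about 22% of primes); A_4 x C_2 (6T6) additionally contains elements of type 2+2+1+1, 2+1+1+1+1 (6 of its 24 elements, about 25% of primes); S_3 x S_3 (6T9) additionally contains elements of type 3+1+1+1, 2+2+1+1 (13 of its 36 elements, about 36% of primes); S_4 x C_2 (6T11) additionally contains elements of type 4+2, 4+1+1, 2+2+1+1, 2+1+1+1+1 (24 of its 48 elements, about 50% of primes); (S_3 x S_3) : C_2 (6T13) additionally contains elements of type 4+2, 3+2+1, 3+1+1+1, 2+2+1+1, 2+1+1+1+1 (49 of its 72 elements, about 68% of primes); PGL(2,5) (6T14) additionally contains elements of type 5+1, 4+1+1, 2+2+1+1 (69 of its 120 elements, about 58% of primes); S_6 (6T16) additionally contains elements of type 5+1, 4+2, 4+1+1, 3+2+1, 3+1+1+1, 2+2+1+1, 2+1+1+1+1 (544 of its 720 elements, about 76% of primes). None of the 37 primes tested shows any such pattern (for each of these groups the chance of that is below 10^-4), which rules them out. Hence G = C_6 (6T1), of order 6.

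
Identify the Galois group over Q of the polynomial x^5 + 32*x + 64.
The polynomial f is an irreducible quintic over Q, so G = Gal(f/Q) is a transitive subgroup of S_5: one of C_5 (5T1, order 5), D_5 (5T2, order 10), F_20 (5T3, order 20), A_5 (5T4, order 60) or S_5 (5T5, order 120). The discriminant of f is 61018734592, which is not a perfect square, so G is not contained in A_5. The transitive groups of degree 5 not contained in A_5 are: F_20 (5T3, order 20), S_5 (5T5, order 120). By Dedekind's theorem, for a prime p not dividing disc(f) the degrees of the irreducible factors of f mod p form the cycle type of an element of G. Factoring f modulo the 5 such primes p <= 13 (skipping 2, which divides the discriminant), each new pattern first appears at: mod 3: f = (x^5 + 2x + 1), pattern 5; mod 5: f = (x + 3)(x^4 + 2x^3 + 4x^2 + 3x + 3), pattern 4+1; mod 13: f = (x + 6)(x + 10)(x^3 + 10x^2 + x + 8), pattern 3+1+1. No other pattern occurs in this range, so the set of observed cycle types is {5, 4+1, 3+1+1}. Among the candidates above, the only group containing elements of all these cycle types is S_5 (5T5) — F_20 (5T3) lacks at least one of them. Hence G = S_5 (5T5), of order 120.

S_5, the symmetric group on 5 letters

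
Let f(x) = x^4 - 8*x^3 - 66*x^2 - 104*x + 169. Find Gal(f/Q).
D_4 (order 8)

The polynomial is an irreducible quartic over Q and its discriminant is -54500179968, which is not a perfect square, so the Galois group is not contained in A_4. The resolvent cubic y^3 + 66*y^2 + 156*y - 66248 has exactly one rational root, so the Galois group is C_4 or D_4. The quartic remains irreducible over Q(sqrt(disc)), so the group is D_4.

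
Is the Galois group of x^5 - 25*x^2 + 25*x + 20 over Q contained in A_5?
No

The polynomial is irreducible of degree 5 over Q. Its discriminant is 1876953125, which is not a perfect square. A Galois group lies in the alternating group exactly when the discriminant is a square in Q, so the Galois group (F_20) is not contained in A_5.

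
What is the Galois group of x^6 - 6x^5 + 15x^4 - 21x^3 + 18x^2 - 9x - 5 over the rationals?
S_3 x S_3

The polynomial f is an irreducible sextic over Q, so G = Gal(f/Q) is one of the 16 transitive subgroups 6T1, ..., 6T16 of S_6. The discriminant of f is 871199469, which is not a perfect square, so G is not contained in A_6. The transitive groups of degree 6 not contained in A_6 are: C_6 (6T1, order 6), S_3 (6T2, order 6), D_6 (6T3, order 12), C_3 x S_3 (6T5, order 18), A_4 x C_2 (6T6, order 24), S_4 (6T8, order 24), S_3 x S_3 (6T9, order 36), S_4 x C_2 (6T11, order 48), (S_3 x S_3) : C_2 (6T13, order 72), PGL(2,5) (6T14, order 120), S_6 (6T16, order 720). By Dedekind's theorem, for a prime p not dividing disc(f) the degrees of the irreducible factors of f mod p form the cycle type of an element of G. Factoring f modulo the 16 such primes p <= 67 (skipping 3, 7, 29, which divide the discriminant), each new pattern first appears at: mod 2: f = (x^6 + x^4 + x^3 + x + 1), pattern 6; mod 5: f = (x)(x + 1)(x^2 + x + 2)(x^2 + 2x + 3), pattern 2+2+1+1; mod 13: f = (x + 1)(x + 4)(x + 5)(x^3 + 10x^2 + 3x + 3), pattern 3+1+1+1; mod 19: f = (x^2 + 8x + 6)(x^2 + 11x + 1)(x^2 + 13x + 15), pattern 2+2+2; mod 67: f = (x^3 + 64x^2 + 3x + 17)(x^3 + 64x^2 + 3x + 47), pattern 3+3. No other pattern occurs in this range, so the set of observed cycle types is {6, 2+2+1+1, 3+1+1+1, 2+2+2, 3+3}. The candidates containing elements of all these cycle types are S_3 x S_3 (6T9) of order 36, (S_3 x S_3) : C_2 (6T13) of order 72, S_6 (6T16) of order 720; the others are excluded. The observed types are precisely the cycle types that occur in S_3 x S_3 (6T9) (apart from the identity). Each of the other remaining candidates has further cycle types, and by the Chebotarev density theorem the matching factorization patterns would occur for a proportion of primes equal to their share of the group: (S_3 x S_3) : C_2 (6T13) additionally contains elements of type 4+2, 3+2+1, 2+1+1+1+1 (36 of its 72 elements, about 50% of primes); S_6 (6T16) additionally contains elements of type 5+1, 4+2, 4+1+1, 3+2+1, 2+1+1+1+1 (459 of its 720 elements, about 64% of primes). None of the 16 primes tested shows any such pattern (for each of these groups the chance of that is below 10^-4), which rules them out. Hence G = S_3 x S_3 (6T9), of order 36.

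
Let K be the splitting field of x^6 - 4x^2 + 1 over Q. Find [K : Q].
The degree of the splitting field over Q equals the order of the Galois group, so first determine the group. The polynomial f is an irreducible sextic over Q, so G = Gal(f/Q) is one of the 16 transitive subgroups 6T1, ..., 6T16 of S_6. The discriminant of f is -3356224, which is not a perfect square, so G is not contained in A_6. The transitive groups of degree 6 not contained in A_6 are: C_6 (6T1, order 6), S_3 (6T2, order 6), D_6 (6T3, order 12), C_3 x S_3 (6T5, order 18), A_4 x C_2 (6T6, order 24), S_4 (6T8, order 24), S_3 x S_3 (6T9, order 36), S_4 x C_2 (6T11, order 48), (S_3 x S_3) : C_2 (6T13, order 72), PGL(2,5) (6T14, order 120), S_6 (6T16, order 720). By Dedekind's theorem, for a prime p not dividing disc(f) the degrees of the irreducible factors of f mod p form the cycle type of an element of G. Factoring f modulo the 67 such primes p <= 347 (skipping 2, 229, which divide the discriminant), each new pattern first appears at: mod 3: f = (x^6 + 2x^2 + 1), pattern 6; mod 5: f = (x^3 + 2x^2 + 2x + 2)(x^3 + 3x^2 + 2x + 3), pattern 3+3; mod 7: f = (x + 2)(x + 5)(x^4 + 4x^2 + 5), pattern 4+1+1; mod 13: f = (x^2 + 5)(x^4 + 8x^2 + 8), pattern 4+2; mod 23: f = (x^2 + 12)(x^2 + 5x + 18)(x^2 + 18x + 18), pattern 2+2+2; mod 29: f = (x + 10)(x + 19)(x^2 + x + 7)(x^2 + 28x + 7), pattern 2+2+1+1; mod 193: f = (x + 6)(x + 44)(x + 94)(x + 99)(x + 149)(x + 187), pattern 1+1+1+1+1+1; mod 347: f = (x + 3)(x + 151)(x + 196)(x + 344)(x^2 + 255), pattern 2+1+1+1+1. No other pattern occurs in this range, so the set of observed cycle types is {6, 3+3, 4+1+1, 4+2, 2+2+2, 2+2+1+1, 1+1+1+1+1+1, 2+1+1+1+1}. The candidates containing elements of all these cycle types are S_4 x C_2 (6T11) of order 48, S_6 (6T16) of order 720; the others are excluded. The observed types are precisely the cycle types that occur in S_4 x C_2 (6T11). Each of the other remaining candidates has further cycle types, and by the Chebotarev density theorem the matching factorization patterns would occur for a proportion of primes equal to their share of the group: S_6 (6T16) additionally contains elements of type 5+1, 3+2+1, 3+1+1+1 (304 of its 720 elements, about 42% of primes). None of the 67 primes tested shows any such pattern (for each of these groups the chance of that is below 10^-4), which rules them out. Hence G = S_4 x C_2 (6T11), of order 48. The Galois group S_4 x C_2 (6T11) has order 48, so the splitting field has degree 48 over Q.

48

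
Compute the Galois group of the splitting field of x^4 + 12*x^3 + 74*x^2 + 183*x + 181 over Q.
C_4 (order 4)

The polynomial is an irreducible quartic over Q and its discriminant is 173755125, which is not a perfect square, so the Galois group is not contained in A_4. The resolvent cubic y^3 - 74*y^2 + 1472*y - 5977 has exactly one rational root, so the Galois group is C_4 or D_4. The quartic becomes reducible over Q(sqrt(disc)), so the group is C_4.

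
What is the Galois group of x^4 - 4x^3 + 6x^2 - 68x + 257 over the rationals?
The polynomial is an irreducible quartic over Q and its discriminant is 1358954496 = 36864^2, a perfect square, so the Galois group is contained in A_4. The resolvent cubic y^3 - 6*y^2 - 756*y - 2568 is irreducible over Q. An irreducible resolvent with square discriminant gives A_4.

4T4: A_4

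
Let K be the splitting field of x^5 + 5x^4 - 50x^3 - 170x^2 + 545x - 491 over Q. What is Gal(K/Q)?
F_20, the Frobenius group of order 20

The polynomial f is an irreducible quintic over Q, so G = Gal(f/Q) is a transitive subgroup of S_5: one of C_5 (5T1, order 5), D_5 (5T2, order 10), F_20 (5T3, order 20), A_5 (5T4, order 60) or S_5 (5T5, order 120). The discriminant of f is 343985356800000, which is not a perfect square, so G is not contained in A_5. The transitive groups of degree 5 not contained in A_5 are: F_20 (5T3, order 20), S_5 (5T5, order 120). By Dedekind's theorem, for a prime p not dividing disc(f) the degrees of the irreducible factors of f mod p form the cycle type of an element of G. Factoring f modulo the 18 such primes p <= 73 (skipping 2, 3, 5, which divide the discriminant), each new pattern first appears at: mod 7: f = (x + 2)(x^4 + 3x^3 + 5x + 3), pattern 4+1; mod 11: f = (x^5 + 5x^4 + 5x^3 + 6x^2 + 6x + 4), pattern 5; mod 19: f = (x + 5)(x^2 + x + 2)(x^2 + 18x + 6), pattern 2+2+1; mod 41: f = (x + 8)(x + 15)(x + 29)(x + 37)(x + 39), pattern 1+1+1+1+1. No other pattern occurs in this range, so the set of observed cycle types is {4+1, 5, 2+2+1, 1+1+1+1+1}. The candidates containing elements of all these cycle types are F_20 (5T3) of order 20, S_5 (5T5) of order 120; the others are excluded. The observed types are precisely the cycle types that occur in F_20 (5T3). Each of the other remaining candidates has further cycle types, and by the Chebotarev density theorem the matching factorization patterns would occur for a proportion of primes equal to their share of the group: S_5 (5T5) additionally contains elements of type 3+2, 3+1+1, 2+1+1+1 (50 of its 120 elements, about 42% of primes). None of the 18 primes tested shows any such pattern (for each of these groups the chance of that is below 10^-4), which rules them out. Hence G = F_20 (5T3), of order 20.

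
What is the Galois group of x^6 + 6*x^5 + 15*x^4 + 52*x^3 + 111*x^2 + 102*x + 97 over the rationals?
The polynomial f is an irreducible sextic over Q, so G = Gal(f/Q) is one of the 16 transitive subgroups 6T1, ..., 6T16 of S_6. The discriminant of f is 1352605460594688, which is not a perfect square, so G is not contained in A_6. The transitive groups of degree 6 not contained in A_6 are: C_6 (6T1, order 6), S_3 (6T2, order 6), D_6 (6T3, order 12), C_3 x S_3 (6T5, order 18), A_4 x C_2 (6T6, order 24), S_4 (6T8, order 24), S_3 x S_3 (6T9, order 36), S_4 x C_2 (6T11, order 48), (S_3 x S_3) : C_2 (6T13, order 72), PGL(2,5) (6T14, order 120), S_6 (6T16, order 720). By Dedekind's theorem, for a prime p not dividing disc(f) the degrees of the irreducible factors of f mod p form the cycle type of an element of G. Factoring f modulo the 79 such primes p <= 419 (skipping 2, 3, which divide the discriminant), each new pattern first appears at: mod 5: f = (x^6 + x^5 + 2x^3 + x^2 + 2x + 2), pattern 6; mod 7: f = (x^2 + 1)(x^2 + x + 4)(x^2 + 5x + 5), pattern 2+2+2; mod 11: f = (x + 2)(x + 5)(x^2 + x + 1)(x^2 + 9x + 2), pattern 2+2+1+1; mod 13: f = (x^3 + 3x^2 + 3x + 10)(x^3 + 3x^2 + 3x + 11), pattern 3+3; mod 97: f = (x)(x + 37)(x + 48)(x + 55)(x + 63)(x + 94), pattern 1+1+1+1+1+1. No other pattern occurs in this range, so the set of observed cycle types is {6, 2+2+2, 2+2+1+1, 3+3, 1+1+1+1+1+1}. The candidates containing elements of all these cycle types are D_6 (6T3) of order 12, A_4 x C_2 (6T6) of order 24, S_3 x S_3 (6T9) of order 36, S_4 x C_2 (6T11) of order 48, (S_3 x S_3) : C_2 (6T13) of order 72, PGL(2,5) (6T14) of order 120, S_6 (6T16) of order 720; the others are excluded. The observed types are precisely the cycle types that occur in D_6 (6T3). Each of the other remaining candidates has further cycle types, and by the Chebotarev density theorem the matching factorization patterns would occur for a proportion of primes equal to their share of the group: A_4 x C_2 (6T6) additionally contains elements of type 2+1+1+1+1 (3 of its 24 elements, about 12% of primes); S_3 x S_3 (6T9) additionally contains elements of type 3+1+1+1 (4 of its 36 elements, about 11% of primes); S_4 x C_2 (6T11) additionally contains elements of type 4+2, 4+1+1, 2+1+1+1+1 (15 of its 48 elements, about 31% of primes); (S_3 x S_3) : C_2 (6T13) additionally contains elements of type 4+2, 3+2+1, 3+1+1+1, 2+1+1+1+1 (40 of its 72 elements, about 56% of primes); PGL(2,5) (6T14) additionally contains elements of type 5+1, 4+1+1 (54 of its 120 elements, about 45% of primes); S_6 (6T16) additionally contains elements of type 5+1, 4+2, 4+1+1, 3+2+1, 3+1+1+1, 2+1+1+1+1 (499 of its 720 elements, about 69% of primes). None of the 79 primes tested shows any such pattern (for each of these groups the chance of that is below 10^-4), which rules them out. Hence G = D_6 (6T3), of order 12.

D_6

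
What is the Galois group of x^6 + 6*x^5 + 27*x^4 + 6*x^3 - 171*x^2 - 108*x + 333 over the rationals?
S_3 x S_3, the direct product S_3 x S_3 in its degree-6 action

The polynomial f is an irreducible sextic over Q, so G = Gal(f/Q) is one of the 16 transitive subgroups 6T1, ..., 6T16 of S_6. The discriminant of f is 407330802770688, which is not a perfect square, so G is not contained in A_6. The transitive groups of degree 6 not contained in A_6 are: C_6 (6T1, order 6), S_3 (6T2, order 6), D_6 (6T3, order 12), C_3 x S_3 (6T5, order 18), A_4 x C_2 (6T6, order 24), S_4 (6T8, order 24), S_3 x S_3 (6T9, order 36), S_4 x C_2 (6T11, order 48), (S_3 x S_3) : C_2 (6T13, order 72), PGL(2,5) (6T14, order 120), S_6 (6T16, order 720). By Dedekind's theorem, for a prime p not dividing disc(f) the degrees of the irreducible factors of f mod p form the cycle type of an element of G. Factoring f modulo the 22 such primes p <= 97 (skipping 2, 3, 37, which divide the discriminant), each new pattern first appears at: mod 5: f = (x^6 + x^5 + 2x^4 + x^3 + 4x^2 + 2x + 3), pattern 6; mod 11: f = (x + 1)(x + 2)(x^2 + x + 4)(x^2 + 2x + 10), pattern 2+2+1+1; mod 13: f = (x + 1)(x + 4)(x + 11)(x^3 + 3x^2 + 11x + 12), pattern 3+1+1+1; mod 31: f = (x^2 + 14x + 23)(x^2 + 24x + 7)(x^2 + 30x + 9), pattern 2+2+2; mod 97: f = (x^3 + 3x^2 + 46x + 66)(x^3 + 3x^2 + 69x + 80), pattern 3+3. No other pattern occurs in this range, so the set of observed cycle types is {6, 2+2+1+1, 3+1+1+1, 2+2+2, 3+3}. The candidates containing elements of all these cycle types are S_3 x S_3 (6T9) of order 36, (S_3 x S_3) : C_2 (6T13) of order 72, S_6 (6T16) of order 720; the others are excluded. The observed types are precisely the cycle types that occur in S_3 x S_3 (6T9) (apart from the identity). Each of the other remaining candidates has further cycle types, and by the Chebotarev density theorem the matching factorization patterns would occur for a proportion of primes equal to their share of the group: (S_3 x S_3) : C_2 (6T13) additionally contains elements of type 4+2, 3+2+1, 2+1+1+1+1 (36 of its 72 elements, about 50% of primes); S_6 (6T16) additionally contains elements of type 5+1, 4+2, 4+1+1, 3+2+1, 2+1+1+1+1 (459 of its 720 elements, about 64% of primes). None of the 22 primes tested shows any such pattern (for each of these groups the chance of that is below 10^-4), which rules them out. Hence G = S_3 x S_3 (6T9), of order 36.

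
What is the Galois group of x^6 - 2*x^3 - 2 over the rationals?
S_3 x S_3, the direct product S_3 x S_3 in its degree-6 action

The polynomial f is an irreducible sextic over Q, so G = Gal(f/Q) is one of the 16 transitive subgroups 6T1, ..., 6T16 of S_6. The discriminant of f is 5038848, which is not a perfect square, so G is not contained in A_6. The transitive groups of degree 6 not contained in A_6 are: C_6 (6T1, order 6), S_3 (6T2, order 6), D_6 (6T3, order 12), C_3 x S_3 (6T5, order 18), A_4 x C_2 (6T6, order 24), S_4 (6T8, order 24), S_3 x S_3 (6T9, order 36), S_4 x C_2 (6T11, order 48), (S_3 x S_3) : C_2 (6T13, order 72), PGL(2,5) (6T14, order 120), S_6 (6T16, order 720). By Dedekind's theorem, for a prime p not dividing disc(f) the degrees of the irreducible factors of f mod p form the cycle type of an element of G. Factoring f modulo the 23 such primes p <= 97 (skipping 2, 3, which divide the discriminant), each new pattern first appears at: mod 5: f = (x^6 + 3x^3 + 3), pattern 6; mod 11: f = (x + 3)(x + 5)(x^2 + 6x + 3)(x^2 + 8x + 9), pattern 2+2+1+1; mod 13: f = (x + 2)(x + 5)(x + 6)(x^3 + 3), pattern 3+1+1+1; mod 31: f = (x^2 + 8x + 24)(x^2 + 9x + 11)(x^2 + 14x + 27), pattern 2+2+2; mod 97: f = (x^3 + 9)(x^3 + 86), pattern 3+3. No other pattern occurs in this range, so the set of observed cycle types is {6, 2+2+1+1, 3+1+1+1, 2+2+2, 3+3}. The candidates containing elements of all these cycle types are S_3 x S_3 (6T9) of order 36, (S_3 x S_3) : C_2 (6T13) of order 72, S_6 (6T16) of order 720; the others are excluded. The observed types are precisely the cycle types that occur in S_3 x S_3 (6T9) (apart from the identity). Each of the other remaining candidates has further cycle types, and by the Chebotarev density theorem the matching factorization patterns would occur for a proportion of primes equal to their share of the group: (S_3 x S_3) : C_2 (6T13) additionally contains elements of type 4+2, 3+2+1, 2+1+1+1+1 (36 of its 72 elements, about 50% of primes); S_6 (6T16) additionally contains elements of type 5+1, 4+2, 4+1+1, 3+2+1, 2+1+1+1+1 (459 of its 720 elements, about 64% of primes). None of the 23 primes tested shows any such pattern (for each of these groups the chance of that is below 10^-4), which rules them out. Hence G = S_3 x S_3 (6T9), of order 36.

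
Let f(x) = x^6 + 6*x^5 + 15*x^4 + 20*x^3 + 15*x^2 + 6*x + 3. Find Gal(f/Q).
The polynomial f is an irreducible sextic over Q, so G = Gal(f/Q) is one of the 16 transitive subgroups 6T1, ..., 6T16 of S_6. The discriminant of f is -1492992, which is not a perfect square, so G is not contained in A_6. The transitive groups of degree 6 not contained in A_6 are: C_6 (6T1, order 6), S_3 (6T2, order 6), D_6 (6T3, order 12), C_3 x S_3 (6T5, order 18), A_4 x C_2 (6T6, order 24), S_4 (6T8, order 24), S_3 x S_3 (6T9, order 36), S_4 x C_2 (6T11, order 48), (S_3 x S_3) : C_2 (6T13, order 72), PGL(2,5) (6T14, order 120), S_6 (6T16, order 720). By Dedekind's theorem, for a prime p not dividing disc(f) the degrees of the irreducible factors of f mod p form the cycle type of an element of G. Factoring f modulo the 79 such primes p <= 419 (skipping 2, 3, which divide the discriminant), each new pattern first appears at: mod 5: f = (x^2 + 2)(x^2 + 2x + 4)(x^2 + 4x + 1), pattern 2+2+2; mod 7: f = (x^6 + 6x^5 + x^4 + 6x^3 + x^2 + 6x + 3), pattern 6; mod 11: f = (x + 3)(x + 10)(x^2 + 3)(x^2 + 4x + 7), pattern 2+2+1+1; mod 19: f = (x^3 + 3x^2 + 3x + 7)(x^3 + 3x^2 + 3x + 14), pattern 3+3; mod 43: f = (x + 4)(x + 19)(x + 22)(x + 23)(x + 26)(x + 41), pattern 1+1+1+1+1+1. No other pattern occurs in this range, so the set of observed cycle types is {2+2+2, 6, 2+2+1+1, 3+3, 1+1+1+1+1+1}. The candidates containing elements of all these cycle types are D_6 (6T3) of order 12, A_4 x C_2 (6T6) of order 24, S_3 x S_3 (6T9) of order 36, S_4 x C_2 (6T11) of order 48, (S_3 x S_3) : C_2 (6T13) of order 72, PGL(2,5) (6T14) of order 120, S_6 (6T16) of order 720; the others are excluded. The observed types are precisely the cycle types that occur in D_6 (6T3). Each of the other remaining candidates has further cycle types, and by the Chebotarev density theorem the matching factorization patterns would occur for a proportion of primes equal to their share of the group: A_4 x C_2 (6T6) additionally contains elements of type 2+1+1+1+1 (3 of its 24 elements, about 12% of primes); S_3 x S_3 (6T9) additionally contains elements of type 3+1+1+1 (4 of its 36 elements, about 11% of primes); S_4 x C_2 (6T11) additionally contains elements of type 4+2, 4+1+1, 2+1+1+1+1 (15 of its 48 elements, about 31% of primes); (S_3 x S_3) : C_2 (6T13) additionally contains elements of type 4+2, 3+2+1, 3+1+1+1, 2+1+1+1+1 (40 of its 72 elements, about 56% of primes); PGL(2,5) (6T14) additionally contains elements of type 5+1, 4+1+1 (54 of its 120 elements, about 45% of primes); S_6 (6T16) additionally contains elements of type 5+1, 4+2, 4+1+1, 3+2+1, 3+1+1+1, 2+1+1+1+1 (499 of its 720 elements, about 69% of primes). None of the 79 primes tested shows any such pattern (for each of these groups the chance of that is below 10^-4), which rules them out. Hence G = D_6 (6T3), of order 12.

D_6 (order 12)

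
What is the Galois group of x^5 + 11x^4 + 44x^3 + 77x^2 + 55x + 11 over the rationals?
C_5 (also written C5)

The polynomial f is an irreducible quintic over Q, so G = Gal(f/Q) is a transitive subgroup of S_5: one of C_5 (5T1, order 5), D_5 (5T2, order 10), F_20 (5T3, order 20), A_5 (5T4, order 60) or S_5 (5T5, order 120). The discriminant of f is 14641 = 121^2, a perfect square, so G is contained in A_5. The transitive groups of degree 5 contained in A_5 are: C_5 (5T1, order 5), D_5 (5T2, order 10), A_5 (5T4, order 60). By Dedekind's theorem, for a prime p not dividing disc(f) the degrees of the irreducible factors of f mod p form the cycle type of an element of G. Factoring f modulo the 14 such primes p <= 47 (skipping 11, which divides the discriminant), each new pattern first appears at: mod 2: f = (x^5 + x^4 + x^2 + x + 1), pattern 5; mod 23: f = (x + 11)(x + 14)(x + 15)(x + 19)(x + 21), pattern 1+1+1+1+1. No other pattern occurs in this range, so the set of observed cycle types is {5, 1+1+1+1+1}. The candidates containing elements of all these cycle types are C_5 (5T1) of order 5, D_5 (5T2) of order 10, A_5 (5T4) of order 60; the others are excluded. The observed types are precisely the cycle types that occur in C_5 (5T1). Each of the other remaining candidates has further cycle types, and by the Chebotarev density theorem the matching factorization patterns would occur for a proportion of primes equal to their share of the group: D_5 (5T2) additionally contains elements of type 2+2+1 (5 of its 10 elements, about 50% of primes); A_5 (5T4) additionally contains elements of type 3+1+1, 2+2+1 (35 of its 60 elements, about 58% of primes). None of the 14 primes tested shows any such pattern (for each of these groups the chance of that is below 10^-4), which rules them out. Hence G = C_5 (5T1), of order 5.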